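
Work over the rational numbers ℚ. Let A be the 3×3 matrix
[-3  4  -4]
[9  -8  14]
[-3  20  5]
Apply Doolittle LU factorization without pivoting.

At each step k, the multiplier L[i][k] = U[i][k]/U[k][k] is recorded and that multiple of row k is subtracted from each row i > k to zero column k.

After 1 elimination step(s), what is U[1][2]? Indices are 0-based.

[col 0] pivot -3
  R1 -= -3*R0 → (0, 4, 2)  (L[1][0] := -3)
  R2 -= 1*R0 → (0, 16, 9)  (L[2][0] := 1)

U[1][2] = 2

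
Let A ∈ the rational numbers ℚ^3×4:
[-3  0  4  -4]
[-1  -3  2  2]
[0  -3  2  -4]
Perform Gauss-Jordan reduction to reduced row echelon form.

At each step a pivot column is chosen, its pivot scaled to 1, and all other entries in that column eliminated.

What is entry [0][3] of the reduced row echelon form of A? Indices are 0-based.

M[0][3] = -6

step 1: normalize row 0 (÷-3) = (1, 0, -4/3, 4/3)
  row 1: subtract -1×row0 = (0, -3, 2/3, 10/3)
step 2: normalize row 1 (÷-3) = (0, 1, -2/9, -10/9)
  row 2: subtract -3×row1 = (0, 0, 4/3, -22/3)
step 3: normalize row 2 (÷4/3) = (0, 0, 1, -11/2)
  row 0: subtract -4/3×row2 = (1, 0, 0, -6)
  row 1: subtract -2/9×row2 = (0, 1, 0, -7/3)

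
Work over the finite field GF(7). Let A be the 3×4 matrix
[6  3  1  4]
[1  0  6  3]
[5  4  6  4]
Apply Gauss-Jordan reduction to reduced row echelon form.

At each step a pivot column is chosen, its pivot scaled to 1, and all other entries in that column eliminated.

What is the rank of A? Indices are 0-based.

[1] R0 /= 6  ⇒  (1, 4, 6, 3)
     R1 -= 1·R0  ⇒  (0, 3, 0, 0)
     R2 -= 5·R0  ⇒  (0, 5, 4, 3)
[2] R1 /= 3  ⇒  (0, 1, 0, 0)
     R0 -= 4·R1  ⇒  (1, 0, 6, 3)
     R2 -= 5·R1  ⇒  (0, 0, 4, 3)
[3] R2 /= 4  ⇒  (0, 0, 1, 6)
     R0 -= 6·R2  ⇒  (1, 0, 0, 2)

rank = 3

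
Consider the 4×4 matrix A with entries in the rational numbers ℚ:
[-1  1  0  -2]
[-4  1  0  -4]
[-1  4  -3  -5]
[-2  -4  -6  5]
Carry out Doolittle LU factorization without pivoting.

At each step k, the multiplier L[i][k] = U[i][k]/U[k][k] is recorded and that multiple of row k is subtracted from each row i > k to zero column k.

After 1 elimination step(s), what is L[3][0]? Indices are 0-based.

Step 1: pivot at (0,0) is -1.
  row1 ← row1 − (4)·row0  ⇒  L[1][0]=4, U row1=(0, -3, 0, 4)
  row2 ← row2 − (1)·row0  ⇒  L[2][0]=1, U row2=(0, 3, -3, -3)
  row3 ← row3 − (2)·row0  ⇒  L[3][0]=2, U row3=(0, -6, -6, 9)

L[3][0] = 2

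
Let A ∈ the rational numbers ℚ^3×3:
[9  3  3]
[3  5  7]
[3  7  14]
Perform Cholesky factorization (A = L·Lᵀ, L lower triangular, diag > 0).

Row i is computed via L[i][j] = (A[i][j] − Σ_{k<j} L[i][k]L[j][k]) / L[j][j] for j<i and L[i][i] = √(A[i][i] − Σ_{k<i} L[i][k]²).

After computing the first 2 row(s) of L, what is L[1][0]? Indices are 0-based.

Step 1: L[0][0] = √(9) = 3.
  L[1][0] = (3) / L[0][0] = 1.
Step 2: L[1][1] = √(4) = 2.

L[1][0] = 1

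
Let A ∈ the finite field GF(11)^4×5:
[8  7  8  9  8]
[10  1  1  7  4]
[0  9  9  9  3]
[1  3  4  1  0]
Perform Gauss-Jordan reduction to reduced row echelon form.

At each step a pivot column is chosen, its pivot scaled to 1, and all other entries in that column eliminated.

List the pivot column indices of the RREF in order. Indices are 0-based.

pivot columns: 0, 1, 2, 3

[1] R0 /= 8  ⇒  (1, 5, 1, 8, 1)
     R1 -= 10·R0  ⇒  (0, 6, 2, 4, 5)
     R3 -= 1·R0  ⇒  (0, 9, 3, 4, 10)
[2] R1 /= 6  ⇒  (0, 1, 4, 8, 10)
     R0 -= 5·R1  ⇒  (1, 0, 3, 1, 6)
     R2 -= 9·R1  ⇒  (0, 0, 6, 3, 1)
     R3 -= 9·R1  ⇒  (0, 0, 0, 9, 8)
[3] R2 /= 6  ⇒  (0, 0, 1, 6, 2)
     R0 -= 3·R2  ⇒  (1, 0, 0, 5, 0)
     R1 -= 4·R2  ⇒  (0, 1, 0, 6, 2)
[4] R3 /= 9  ⇒  (0, 0, 0, 1, 7)
     R0 -= 5·R3  ⇒  (1, 0, 0, 0, 9)
     R1 -= 6·R3  ⇒  (0, 1, 0, 0, 4)
     R2 -= 6·R3  ⇒  (0, 0, 1, 0, 4)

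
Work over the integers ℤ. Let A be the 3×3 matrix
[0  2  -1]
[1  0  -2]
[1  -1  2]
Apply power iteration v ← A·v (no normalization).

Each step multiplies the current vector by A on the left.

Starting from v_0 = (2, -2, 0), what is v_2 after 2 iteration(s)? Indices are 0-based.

v_0 = (2, -2, 0).
v_1 = A·v_0 = (-4, 2, 4).
v_2 = A·v_1 = (0, -12, 2).

v_2 = (0, -12, 2)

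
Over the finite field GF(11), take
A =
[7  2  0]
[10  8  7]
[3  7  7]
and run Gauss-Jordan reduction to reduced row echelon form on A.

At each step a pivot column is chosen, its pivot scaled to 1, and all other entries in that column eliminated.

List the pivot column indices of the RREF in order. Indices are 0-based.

step 1: normalize row 0 (÷7) = (1, 5, 0)
  row 1: subtract 10×row0 = (0, 2, 7)
  row 2: subtract 3×row0 = (0, 3, 7)
step 2: normalize row 1 (÷2) = (0, 1, 9)
  row 0: subtract 5×row1 = (1, 0, 10)
  row 2: subtract 3×row1 = (0, 0, 2)
step 3: normalize row 2 (÷2) = (0, 0, 1)
  row 0: subtract 10×row2 = (1, 0, 0)
  row 1: subtract 9×row2 = (0, 1, 0)

pivot columns: 0, 1, 2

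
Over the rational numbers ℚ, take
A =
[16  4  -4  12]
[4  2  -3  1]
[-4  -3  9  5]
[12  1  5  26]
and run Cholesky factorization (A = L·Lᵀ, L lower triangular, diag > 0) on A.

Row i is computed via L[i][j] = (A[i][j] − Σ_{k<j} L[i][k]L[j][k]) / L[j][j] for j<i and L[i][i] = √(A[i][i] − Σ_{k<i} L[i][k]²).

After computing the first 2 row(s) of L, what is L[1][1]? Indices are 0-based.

Step 1: L[0][0] = √(16) = 4.
  L[1][0] = (4) / L[0][0] = 1.
Step 2: L[1][1] = √(1) = 1.

L[1][1] = 1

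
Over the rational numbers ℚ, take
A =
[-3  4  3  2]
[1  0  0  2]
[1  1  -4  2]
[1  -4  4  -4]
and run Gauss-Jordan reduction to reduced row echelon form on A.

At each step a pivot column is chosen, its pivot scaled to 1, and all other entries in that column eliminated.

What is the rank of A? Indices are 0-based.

rank = 4

pivot(0,0)=-3: scale R0 → (1, -4/3, -1, -2/3)
  clear (1,0): R1 −= (1)R0 → (0, 4/3, 1, 8/3)
  clear (2,0): R2 −= (1)R0 → (0, 7/3, -3, 8/3)
  clear (3,0): R3 −= (1)R0 → (0, -8/3, 5, -10/3)
pivot(1,1)=4/3: scale R1 → (0, 1, 3/4, 2)
  clear (0,1): R0 −= (-4/3)R1 → (1, 0, 0, 2)
  clear (2,1): R2 −= (7/3)R1 → (0, 0, -19/4, -2)
  clear (3,1): R3 −= (-8/3)R1 → (0, 0, 7, 2)
pivot(2,2)=-19/4: scale R2 → (0, 0, 1, 8/19)
  clear (1,2): R1 −= (3/4)R2 → (0, 1, 0, 32/19)
  clear (3,2): R3 −= (7)R2 → (0, 0, 0, -18/19)
pivot(3,3)=-18/19: scale R3 → (0, 0, 0, 1)
  clear (0,3): R0 −= (2)R3 → (1, 0, 0, 0)
  clear (1,3): R1 −= (32/19)R3 → (0, 1, 0, 0)
  clear (2,3): R2 −= (8/19)R3 → (0, 0, 1, 0)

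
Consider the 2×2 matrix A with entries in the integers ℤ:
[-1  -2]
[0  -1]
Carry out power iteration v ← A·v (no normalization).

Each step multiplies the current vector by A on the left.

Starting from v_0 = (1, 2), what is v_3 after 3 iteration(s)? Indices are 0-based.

v_3 = (-13, -2)

v_0 = (1, 2).
v_1 = A·v_0 = (-5, -2).
v_2 = A·v_1 = (9, 2).
v_3 = A·v_2 = (-13, -2).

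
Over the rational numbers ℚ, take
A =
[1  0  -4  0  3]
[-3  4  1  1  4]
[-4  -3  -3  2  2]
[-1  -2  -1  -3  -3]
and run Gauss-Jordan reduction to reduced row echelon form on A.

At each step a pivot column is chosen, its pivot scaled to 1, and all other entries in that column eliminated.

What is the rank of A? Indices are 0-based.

rank = 4

step 1: normalize row 0 (÷1) = (1, 0, -4, 0, 3)
  row 1: subtract -3×row0 = (0, 4, -11, 1, 13)
  row 2: subtract -4×row0 = (0, -3, -19, 2, 14)
  row 3: subtract -1×row0 = (0, -2, -5, -3, 0)
step 2: normalize row 1 (÷4) = (0, 1, -11/4, 1/4, 13/4)
  row 2: subtract -3×row1 = (0, 0, -109/4, 11/4, 95/4)
  row 3: subtract -2×row1 = (0, 0, -21/2, -5/2, 13/2)
step 3: normalize row 2 (÷-109/4) = (0, 0, 1, -11/109, -95/109)
  row 0: subtract -4×row2 = (1, 0, 0, -44/109, -53/109)
  row 1: subtract -11/4×row2 = (0, 1, 0, -3/109, 93/109)
  row 3: subtract -21/2×row2 = (0, 0, 0, -388/109, -289/109)
step 4: normalize row 3 (÷-388/109) = (0, 0, 0, 1, 289/388)
  row 0: subtract -44/109×row3 = (1, 0, 0, 0, -18/97)
  row 1: subtract -3/109×row3 = (0, 1, 0, 0, 339/388)
  row 2: subtract -11/109×row3 = (0, 0, 1, 0, -309/388)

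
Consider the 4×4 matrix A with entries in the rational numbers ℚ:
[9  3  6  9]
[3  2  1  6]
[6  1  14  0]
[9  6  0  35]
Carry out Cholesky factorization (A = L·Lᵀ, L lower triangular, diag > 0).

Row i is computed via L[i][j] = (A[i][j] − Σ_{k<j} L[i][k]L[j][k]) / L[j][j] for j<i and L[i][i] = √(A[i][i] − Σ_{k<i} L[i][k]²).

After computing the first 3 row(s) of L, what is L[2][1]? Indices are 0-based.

Step 1: L[0][0] = √(9) = 3.
  L[1][0] = (3) / L[0][0] = 1.
Step 2: L[1][1] = √(1) = 1.
  L[2][0] = (6) / L[0][0] = 2.
  L[2][1] = (-1) / L[1][1] = -1.
Step 3: L[2][2] = √(9) = 3.

L[2][1] = -1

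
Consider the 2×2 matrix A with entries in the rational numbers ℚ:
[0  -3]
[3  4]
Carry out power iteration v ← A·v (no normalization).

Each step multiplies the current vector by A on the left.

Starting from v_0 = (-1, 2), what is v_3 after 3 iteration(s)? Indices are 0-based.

v_0 = (-1, 2).
v_1 = A·v_0 = (-6, 5).
v_2 = A·v_1 = (-15, 2).
v_3 = A·v_2 = (-6, -37).

v_3 = (-6, -37)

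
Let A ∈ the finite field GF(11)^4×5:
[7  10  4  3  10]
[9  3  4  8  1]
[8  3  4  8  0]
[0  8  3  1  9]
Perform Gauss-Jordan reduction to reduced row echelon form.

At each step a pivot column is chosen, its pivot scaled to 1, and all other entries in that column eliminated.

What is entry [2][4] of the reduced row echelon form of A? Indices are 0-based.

[1] R0 /= 7  ⇒  (1, 3, 10, 2, 3)
     R1 -= 9·R0  ⇒  (0, 9, 2, 1, 7)
     R2 -= 8·R0  ⇒  (0, 1, 1, 3, 9)
[2] R1 /= 9  ⇒  (0, 1, 10, 5, 2)
     R0 -= 3·R1  ⇒  (1, 0, 2, 9, 8)
     R2 -= 1·R1  ⇒  (0, 0, 2, 9, 7)
     R3 -= 8·R1  ⇒  (0, 0, 0, 5, 4)
[3] R2 /= 2  ⇒  (0, 0, 1, 10, 9)
     R0 -= 2·R2  ⇒  (1, 0, 0, 0, 1)
     R1 -= 10·R2  ⇒  (0, 1, 0, 4, 0)
[4] R3 /= 5  ⇒  (0, 0, 0, 1, 3)
     R1 -= 4·R3  ⇒  (0, 1, 0, 0, 10)
     R2 -= 10·R3  ⇒  (0, 0, 1, 0, 1)

M[2][4] = 1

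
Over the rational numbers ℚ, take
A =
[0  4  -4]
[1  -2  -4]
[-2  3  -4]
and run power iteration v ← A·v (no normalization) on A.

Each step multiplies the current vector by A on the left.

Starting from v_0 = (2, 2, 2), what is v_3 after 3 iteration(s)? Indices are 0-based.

v_0 = (2, 2, 2).
v_1 = A·v_0 = (0, -10, -6).
v_2 = A·v_1 = (-16, 44, -6).
v_3 = A·v_2 = (200, -80, 188).

v_3 = (200, -80, 188)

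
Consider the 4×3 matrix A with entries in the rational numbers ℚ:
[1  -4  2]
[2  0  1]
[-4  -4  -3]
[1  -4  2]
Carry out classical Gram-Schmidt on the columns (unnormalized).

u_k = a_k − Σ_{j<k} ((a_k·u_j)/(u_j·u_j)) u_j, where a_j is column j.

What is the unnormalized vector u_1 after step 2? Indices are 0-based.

Step 1: u_0 = a_0 = (1, 2, -4, 1).
Step 2: u_1 = a_1 − (4/11)·u_0 = (-48/11, -8/11, -28/11, -48/11).

u_1 = (-48/11, -8/11, -28/11, -48/11)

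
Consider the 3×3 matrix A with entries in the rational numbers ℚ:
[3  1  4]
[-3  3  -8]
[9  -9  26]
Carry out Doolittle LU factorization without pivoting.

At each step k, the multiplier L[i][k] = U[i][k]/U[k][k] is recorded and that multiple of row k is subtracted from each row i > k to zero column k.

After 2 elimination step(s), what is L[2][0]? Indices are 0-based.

[col 0] pivot 3
  R1 -= -1*R0 → (0, 4, -4)  (L[1][0] := -1)
  R2 -= 3*R0 → (0, -12, 14)  (L[2][0] := 3)
[col 1] pivot 4
  R2 -= -3*R1 → (0, 0, 2)  (L[2][1] := -3)

L[2][0] = 3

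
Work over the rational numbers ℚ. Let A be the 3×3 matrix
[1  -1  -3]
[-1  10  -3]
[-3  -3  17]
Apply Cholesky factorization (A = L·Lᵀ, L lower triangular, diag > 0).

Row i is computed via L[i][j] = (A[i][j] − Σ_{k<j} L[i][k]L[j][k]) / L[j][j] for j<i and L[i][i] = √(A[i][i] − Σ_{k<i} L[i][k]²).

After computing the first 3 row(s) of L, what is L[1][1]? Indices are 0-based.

Step 1: L[0][0] = √(1) = 1.
  L[1][0] = (-1) / L[0][0] = -1.
Step 2: L[1][1] = √(9) = 3.
  L[2][0] = (-3) / L[0][0] = -3.
  L[2][1] = (-6) / L[1][1] = -2.
Step 3: L[2][2] = √(4) = 2.

L[1][1] = 3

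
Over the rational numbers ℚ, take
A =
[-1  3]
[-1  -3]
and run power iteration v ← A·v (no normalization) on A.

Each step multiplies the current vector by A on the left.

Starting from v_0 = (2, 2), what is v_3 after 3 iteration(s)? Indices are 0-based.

v_3 = (88, -32)

v_0 = (2, 2).
v_1 = A·v_0 = (4, -8).
v_2 = A·v_1 = (-28, 20).
v_3 = A·v_2 = (88, -32).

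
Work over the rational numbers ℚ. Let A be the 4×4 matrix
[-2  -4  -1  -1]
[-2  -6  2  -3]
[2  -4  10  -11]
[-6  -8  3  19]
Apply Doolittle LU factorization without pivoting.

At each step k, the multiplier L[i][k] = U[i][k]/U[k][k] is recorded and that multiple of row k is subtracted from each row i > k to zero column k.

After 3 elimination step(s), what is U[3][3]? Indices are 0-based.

[col 0] pivot -2
  R1 -= 1*R0 → (0, -2, 3, -2)  (L[1][0] := 1)
  R2 -= -1*R0 → (0, -8, 9, -12)  (L[2][0] := -1)
  R3 -= 3*R0 → (0, 4, 6, 22)  (L[3][0] := 3)
[col 1] pivot -2
  R2 -= 4*R1 → (0, 0, -3, -4)  (L[2][1] := 4)
  R3 -= -2*R1 → (0, 0, 12, 18)  (L[3][1] := -2)
[col 2] pivot -3
  R3 -= -4*R2 → (0, 0, 0, 2)  (L[3][2] := -4)

U[3][3] = 2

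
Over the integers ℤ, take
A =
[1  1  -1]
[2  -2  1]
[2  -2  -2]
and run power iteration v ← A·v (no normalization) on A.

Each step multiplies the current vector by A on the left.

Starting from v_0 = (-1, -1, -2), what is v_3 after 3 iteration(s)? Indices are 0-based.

v_0 = (-1, -1, -2).
v_1 = A·v_0 = (0, -2, 4).
v_2 = A·v_1 = (-6, 8, -4).
v_3 = A·v_2 = (6, -32, -20).

v_3 = (6, -32, -20)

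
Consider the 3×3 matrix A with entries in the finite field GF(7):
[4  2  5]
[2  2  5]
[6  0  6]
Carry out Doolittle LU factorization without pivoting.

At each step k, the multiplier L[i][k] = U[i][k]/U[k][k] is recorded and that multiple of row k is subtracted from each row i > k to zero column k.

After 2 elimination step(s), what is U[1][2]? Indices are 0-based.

U[1][2] = 6

[col 0] pivot 4
  R1 -= 4*R0 → (0, 1, 6)  (L[1][0] := 4)
  R2 -= 5*R0 → (0, 4, 2)  (L[2][0] := 5)
[col 1] pivot 1
  R2 -= 4*R1 → (0, 0, 6)  (L[2][1] := 4)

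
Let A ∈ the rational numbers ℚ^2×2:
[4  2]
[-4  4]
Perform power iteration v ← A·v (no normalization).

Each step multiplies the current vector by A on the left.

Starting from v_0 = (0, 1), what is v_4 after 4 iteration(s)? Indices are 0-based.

v_0 = (0, 1).
v_1 = A·v_0 = (2, 4).
v_2 = A·v_1 = (16, 8).
v_3 = A·v_2 = (80, -32).
v_4 = A·v_3 = (256, -448).

v_4 = (256, -448)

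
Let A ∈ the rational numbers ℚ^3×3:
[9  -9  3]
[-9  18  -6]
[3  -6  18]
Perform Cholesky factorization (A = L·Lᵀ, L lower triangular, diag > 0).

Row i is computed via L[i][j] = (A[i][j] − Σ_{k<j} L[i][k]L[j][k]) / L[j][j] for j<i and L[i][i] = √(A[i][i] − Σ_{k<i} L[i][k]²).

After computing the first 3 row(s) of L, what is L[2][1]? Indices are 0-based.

Step 1: L[0][0] = √(9) = 3.
  L[1][0] = (-9) / L[0][0] = -3.
Step 2: L[1][1] = √(9) = 3.
  L[2][0] = (3) / L[0][0] = 1.
  L[2][1] = (-3) / L[1][1] = -1.
Step 3: L[2][2] = √(16) = 4.

L[2][1] = -1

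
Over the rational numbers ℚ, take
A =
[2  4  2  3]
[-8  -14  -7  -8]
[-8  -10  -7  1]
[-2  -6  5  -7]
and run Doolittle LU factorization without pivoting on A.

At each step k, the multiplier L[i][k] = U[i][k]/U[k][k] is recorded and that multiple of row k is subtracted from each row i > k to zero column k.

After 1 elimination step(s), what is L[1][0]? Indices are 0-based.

k=0: U[0][0]=2
  eliminate (1,0): mult=-4, new row 1: (0, 2, 1, 4); set L[1][0]=-4
  eliminate (2,0): mult=-4, new row 2: (0, 6, 1, 13); set L[2][0]=-4
  eliminate (3,0): mult=-1, new row 3: (0, -2, 7, -4); set L[3][0]=-1

L[1][0] = -4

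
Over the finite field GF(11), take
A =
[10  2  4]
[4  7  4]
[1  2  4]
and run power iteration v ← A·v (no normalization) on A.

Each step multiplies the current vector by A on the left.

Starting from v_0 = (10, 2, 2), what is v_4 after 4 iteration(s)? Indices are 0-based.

v_4 = (10, 7, 1)

v_0 = (10, 2, 2).
v_1 = A·v_0 = (2, 7, 0).
v_2 = A·v_1 = (1, 2, 5).
v_3 = A·v_2 = (1, 5, 3).
v_4 = A·v_3 = (10, 7, 1).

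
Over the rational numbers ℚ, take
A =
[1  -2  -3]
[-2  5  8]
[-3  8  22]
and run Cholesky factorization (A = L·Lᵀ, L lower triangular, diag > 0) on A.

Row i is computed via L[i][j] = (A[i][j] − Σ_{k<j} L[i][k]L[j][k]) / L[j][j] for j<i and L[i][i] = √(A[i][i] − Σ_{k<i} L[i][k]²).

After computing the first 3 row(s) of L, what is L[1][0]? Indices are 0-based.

L[1][0] = -2

Step 1: L[0][0] = √(1) = 1.
  L[1][0] = (-2) / L[0][0] = -2.
Step 2: L[1][1] = √(1) = 1.
  L[2][0] = (-3) / L[0][0] = -3.
  L[2][1] = (2) / L[1][1] = 2.
Step 3: L[2][2] = √(9) = 3.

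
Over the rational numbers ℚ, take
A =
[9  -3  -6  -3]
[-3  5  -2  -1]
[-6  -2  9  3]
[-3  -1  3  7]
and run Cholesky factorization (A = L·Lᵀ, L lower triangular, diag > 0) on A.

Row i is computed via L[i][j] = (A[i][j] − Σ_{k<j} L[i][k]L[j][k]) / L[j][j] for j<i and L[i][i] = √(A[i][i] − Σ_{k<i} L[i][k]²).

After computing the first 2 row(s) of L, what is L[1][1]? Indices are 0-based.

L[1][1] = 2

Step 1: L[0][0] = √(9) = 3.
  L[1][0] = (-3) / L[0][0] = -1.
Step 2: L[1][1] = √(4) = 2.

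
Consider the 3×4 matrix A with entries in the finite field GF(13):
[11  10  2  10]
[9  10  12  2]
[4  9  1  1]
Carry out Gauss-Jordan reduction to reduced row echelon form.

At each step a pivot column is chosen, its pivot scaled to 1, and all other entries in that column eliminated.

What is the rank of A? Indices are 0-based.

rank = 3

step 1: normalize row 0 (÷11) = (1, 8, 12, 8)
  row 1: subtract 9×row0 = (0, 3, 8, 8)
  row 2: subtract 4×row0 = (0, 3, 5, 8)
step 2: normalize row 1 (÷3) = (0, 1, 7, 7)
  row 0: subtract 8×row1 = (1, 0, 8, 4)
  row 2: subtract 3×row1 = (0, 0, 10, 0)
step 3: normalize row 2 (÷10) = (0, 0, 1, 0)
  row 0: subtract 8×row2 = (1, 0, 0, 4)
  row 1: subtract 7×row2 = (0, 1, 0, 7)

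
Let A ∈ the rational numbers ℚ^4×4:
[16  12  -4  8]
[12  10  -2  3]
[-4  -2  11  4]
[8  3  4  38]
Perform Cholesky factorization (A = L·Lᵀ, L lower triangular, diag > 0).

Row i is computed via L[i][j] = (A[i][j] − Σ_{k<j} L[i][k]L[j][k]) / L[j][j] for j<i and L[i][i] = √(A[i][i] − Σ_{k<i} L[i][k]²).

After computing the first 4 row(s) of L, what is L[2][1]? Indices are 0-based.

L[2][1] = 1

Step 1: L[0][0] = √(16) = 4.
  L[1][0] = (12) / L[0][0] = 3.
Step 2: L[1][1] = √(1) = 1.
  L[2][0] = (-4) / L[0][0] = -1.
  L[2][1] = (1) / L[1][1] = 1.
Step 3: L[2][2] = √(9) = 3.
  L[3][0] = (8) / L[0][0] = 2.
  L[3][1] = (-3) / L[1][1] = -3.
  L[3][2] = (9) / L[2][2] = 3.
Step 4: L[3][3] = √(16) = 4.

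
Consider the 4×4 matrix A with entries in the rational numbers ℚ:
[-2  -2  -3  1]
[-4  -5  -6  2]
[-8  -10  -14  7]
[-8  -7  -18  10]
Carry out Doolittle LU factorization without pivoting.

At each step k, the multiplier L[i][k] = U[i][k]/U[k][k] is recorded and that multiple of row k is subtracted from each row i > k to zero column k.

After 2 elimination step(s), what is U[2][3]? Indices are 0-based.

U[2][3] = 3

k=0: U[0][0]=-2
  eliminate (1,0): mult=2, new row 1: (0, -1, 0, 0); set L[1][0]=2
  eliminate (2,0): mult=4, new row 2: (0, -2, -2, 3); set L[2][0]=4
  eliminate (3,0): mult=4, new row 3: (0, 1, -6, 6); set L[3][0]=4
k=1: U[1][1]=-1
  eliminate (2,1): mult=2, new row 2: (0, 0, -2, 3); set L[2][1]=2
  eliminate (3,1): mult=-1, new row 3: (0, 0, -6, 6); set L[3][1]=-1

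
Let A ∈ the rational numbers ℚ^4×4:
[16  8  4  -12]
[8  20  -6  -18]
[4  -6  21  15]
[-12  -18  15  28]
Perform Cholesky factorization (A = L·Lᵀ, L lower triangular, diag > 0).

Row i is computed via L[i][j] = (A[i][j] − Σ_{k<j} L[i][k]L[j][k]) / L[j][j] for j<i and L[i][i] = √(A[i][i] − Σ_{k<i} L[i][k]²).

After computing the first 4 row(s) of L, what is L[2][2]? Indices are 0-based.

Step 1: L[0][0] = √(16) = 4.
  L[1][0] = (8) / L[0][0] = 2.
Step 2: L[1][1] = √(16) = 4.
  L[2][0] = (4) / L[0][0] = 1.
  L[2][1] = (-8) / L[1][1] = -2.
Step 3: L[2][2] = √(16) = 4.
  L[3][0] = (-12) / L[0][0] = -3.
  L[3][1] = (-12) / L[1][1] = -3.
  L[3][2] = (12) / L[2][2] = 3.
Step 4: L[3][3] = √(1) = 1.

L[2][2] = 4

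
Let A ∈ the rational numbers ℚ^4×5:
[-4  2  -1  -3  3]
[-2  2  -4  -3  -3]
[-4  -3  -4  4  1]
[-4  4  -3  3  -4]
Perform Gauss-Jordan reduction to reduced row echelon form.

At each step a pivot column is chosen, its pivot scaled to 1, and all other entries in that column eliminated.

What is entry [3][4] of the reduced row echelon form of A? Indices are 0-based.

[1] R0 /= -4  ⇒  (1, -1/2, 1/4, 3/4, -3/4)
     R1 -= -2·R0  ⇒  (0, 1, -7/2, -3/2, -9/2)
     R2 -= -4·R0  ⇒  (0, -5, -3, 7, -2)
     R3 -= -4·R0  ⇒  (0, 2, -2, 6, -7)
[2] R1 /= 1  ⇒  (0, 1, -7/2, -3/2, -9/2)
     R0 -= -1/2·R1  ⇒  (1, 0, -3/2, 0, -3)
     R2 -= -5·R1  ⇒  (0, 0, -41/2, -1/2, -49/2)
     R3 -= 2·R1  ⇒  (0, 0, 5, 9, 2)
[3] R2 /= -41/2  ⇒  (0, 0, 1, 1/41, 49/41)
     R0 -= -3/2·R2  ⇒  (1, 0, 0, 3/82, -99/82)
     R1 -= -7/2·R2  ⇒  (0, 1, 0, -58/41, -13/41)
     R3 -= 5·R2  ⇒  (0, 0, 0, 364/41, -163/41)
[4] R3 /= 364/41  ⇒  (0, 0, 0, 1, -163/364)
     R0 -= 3/82·R3  ⇒  (1, 0, 0, 0, -867/728)
     R1 -= -58/41·R3  ⇒  (0, 1, 0, 0, -173/182)
     R2 -= 1/41·R3  ⇒  (0, 0, 1, 0, 439/364)

M[3][4] = -163/364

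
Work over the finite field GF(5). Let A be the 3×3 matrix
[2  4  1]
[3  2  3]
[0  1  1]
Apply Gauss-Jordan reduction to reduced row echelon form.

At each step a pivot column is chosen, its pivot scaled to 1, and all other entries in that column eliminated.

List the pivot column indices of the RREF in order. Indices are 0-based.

step 1: normalize row 0 (÷2) = (1, 2, 3)
  row 1: subtract 3×row0 = (0, 1, 4)
step 2: normalize row 1 (÷1) = (0, 1, 4)
  row 0: subtract 2×row1 = (1, 0, 0)
  row 2: subtract 1×row1 = (0, 0, 2)
step 3: normalize row 2 (÷2) = (0, 0, 1)
  row 1: subtract 4×row2 = (0, 1, 0)

pivot columns: 0, 1, 2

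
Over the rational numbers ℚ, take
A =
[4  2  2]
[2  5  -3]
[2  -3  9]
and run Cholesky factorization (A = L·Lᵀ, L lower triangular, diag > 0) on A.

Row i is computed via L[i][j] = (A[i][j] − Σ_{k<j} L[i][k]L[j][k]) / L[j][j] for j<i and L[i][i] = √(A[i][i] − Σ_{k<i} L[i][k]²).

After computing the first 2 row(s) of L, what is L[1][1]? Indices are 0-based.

L[1][1] = 2

Step 1: L[0][0] = √(4) = 2.
  L[1][0] = (2) / L[0][0] = 1.
Step 2: L[1][1] = √(4) = 2.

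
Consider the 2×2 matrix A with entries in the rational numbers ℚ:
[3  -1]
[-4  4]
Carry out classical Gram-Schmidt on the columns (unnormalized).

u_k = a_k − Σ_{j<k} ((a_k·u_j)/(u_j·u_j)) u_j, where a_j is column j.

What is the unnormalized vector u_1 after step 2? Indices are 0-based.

Step 1: u_0 = a_0 = (3, -4).
Step 2: u_1 = a_1 − (-19/25)·u_0 = (32/25, 24/25).

u_1 = (32/25, 24/25)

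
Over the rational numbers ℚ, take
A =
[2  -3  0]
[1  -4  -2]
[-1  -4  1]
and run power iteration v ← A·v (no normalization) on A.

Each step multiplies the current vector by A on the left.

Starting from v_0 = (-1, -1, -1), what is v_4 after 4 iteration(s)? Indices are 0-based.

v_4 = (-277, -669, -467)

v_0 = (-1, -1, -1).
v_1 = A·v_0 = (1, 5, 4).
v_2 = A·v_1 = (-13, -27, -17).
v_3 = A·v_2 = (55, 129, 104).
v_4 = A·v_3 = (-277, -669, -467).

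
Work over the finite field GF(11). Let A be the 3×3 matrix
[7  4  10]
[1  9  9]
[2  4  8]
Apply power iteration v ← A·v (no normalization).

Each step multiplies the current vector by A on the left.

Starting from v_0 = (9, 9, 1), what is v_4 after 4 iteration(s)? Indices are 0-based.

v_4 = (4, 10, 2)

v_0 = (9, 9, 1).
v_1 = A·v_0 = (10, 0, 7).
v_2 = A·v_1 = (8, 7, 10).
v_3 = A·v_2 = (8, 7, 3).
v_4 = A·v_3 = (4, 10, 2).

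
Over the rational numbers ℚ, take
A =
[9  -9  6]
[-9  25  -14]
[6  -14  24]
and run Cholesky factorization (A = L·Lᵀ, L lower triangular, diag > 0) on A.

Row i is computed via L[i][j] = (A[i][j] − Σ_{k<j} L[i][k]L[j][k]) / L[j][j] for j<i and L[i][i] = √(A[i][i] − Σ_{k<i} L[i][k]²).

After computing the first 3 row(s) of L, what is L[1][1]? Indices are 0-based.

Step 1: L[0][0] = √(9) = 3.
  L[1][0] = (-9) / L[0][0] = -3.
Step 2: L[1][1] = √(16) = 4.
  L[2][0] = (6) / L[0][0] = 2.
  L[2][1] = (-8) / L[1][1] = -2.
Step 3: L[2][2] = √(16) = 4.

L[1][1] = 4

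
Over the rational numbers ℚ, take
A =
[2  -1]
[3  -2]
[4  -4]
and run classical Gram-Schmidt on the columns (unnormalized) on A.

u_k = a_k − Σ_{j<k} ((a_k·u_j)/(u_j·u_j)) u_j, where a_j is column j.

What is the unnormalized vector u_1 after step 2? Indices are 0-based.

u_1 = (19/29, 14/29, -20/29)

Step 1: u_0 = a_0 = (2, 3, 4).
Step 2: u_1 = a_1 − (-24/29)·u_0 = (19/29, 14/29, -20/29).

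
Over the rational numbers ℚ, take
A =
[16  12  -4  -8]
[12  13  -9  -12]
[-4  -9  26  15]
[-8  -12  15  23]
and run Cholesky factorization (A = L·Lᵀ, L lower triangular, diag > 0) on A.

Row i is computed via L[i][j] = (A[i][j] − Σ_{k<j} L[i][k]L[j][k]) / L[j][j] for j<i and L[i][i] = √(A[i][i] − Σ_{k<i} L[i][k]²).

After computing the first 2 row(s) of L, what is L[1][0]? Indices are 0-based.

L[1][0] = 3

Step 1: L[0][0] = √(16) = 4.
  L[1][0] = (12) / L[0][0] = 3.
Step 2: L[1][1] = √(4) = 2.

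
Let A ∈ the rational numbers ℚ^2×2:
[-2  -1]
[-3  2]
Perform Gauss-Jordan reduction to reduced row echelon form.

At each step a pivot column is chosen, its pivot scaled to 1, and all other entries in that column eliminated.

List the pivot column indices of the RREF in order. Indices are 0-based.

[1] R0 /= -2  ⇒  (1, 1/2)
     R1 -= -3·R0  ⇒  (0, 7/2)
[2] R1 /= 7/2  ⇒  (0, 1)
     R0 -= 1/2·R1  ⇒  (1, 0)

pivot columns: 0, 1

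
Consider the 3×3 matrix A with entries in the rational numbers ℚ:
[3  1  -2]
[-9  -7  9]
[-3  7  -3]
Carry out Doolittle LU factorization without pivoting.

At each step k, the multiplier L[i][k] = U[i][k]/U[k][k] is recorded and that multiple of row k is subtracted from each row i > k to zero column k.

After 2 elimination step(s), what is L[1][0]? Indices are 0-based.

L[1][0] = -3

[col 0] pivot 3
  R1 -= -3*R0 → (0, -4, 3)  (L[1][0] := -3)
  R2 -= -1*R0 → (0, 8, -5)  (L[2][0] := -1)
[col 1] pivot -4
  R2 -= -2*R1 → (0, 0, 1)  (L[2][1] := -2)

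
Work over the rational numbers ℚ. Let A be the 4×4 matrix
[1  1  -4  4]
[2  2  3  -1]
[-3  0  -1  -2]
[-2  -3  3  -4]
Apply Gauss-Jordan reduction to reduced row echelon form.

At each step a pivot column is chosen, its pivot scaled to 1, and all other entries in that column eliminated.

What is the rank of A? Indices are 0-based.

pivot(0,0)=1: scale R0 → (1, 1, -4, 4)
  clear (1,0): R1 −= (2)R0 → (0, 0, 11, -9)
  clear (2,0): R2 −= (-3)R0 → (0, 3, -13, 10)
  clear (3,0): R3 −= (-2)R0 → (0, -1, -5, 4)
pivot(1,1): swap R1↔R2
pivot(1,1)=3: scale R1 → (0, 1, -13/3, 10/3)
  clear (0,1): R0 −= (1)R1 → (1, 0, 1/3, 2/3)
  clear (3,1): R3 −= (-1)R1 → (0, 0, -28/3, 22/3)
pivot(2,2)=11: scale R2 → (0, 0, 1, -9/11)
  clear (0,2): R0 −= (1/3)R2 → (1, 0, 0, 31/33)
  clear (1,2): R1 −= (-13/3)R2 → (0, 1, 0, -7/33)
  clear (3,2): R3 −= (-28/3)R2 → (0, 0, 0, -10/33)
pivot(3,3)=-10/33: scale R3 → (0, 0, 0, 1)
  clear (0,3): R0 −= (31/33)R3 → (1, 0, 0, 0)
  clear (1,3): R1 −= (-7/33)R3 → (0, 1, 0, 0)
  clear (2,3): R2 −= (-9/11)R3 → (0, 0, 1, 0)

rank = 4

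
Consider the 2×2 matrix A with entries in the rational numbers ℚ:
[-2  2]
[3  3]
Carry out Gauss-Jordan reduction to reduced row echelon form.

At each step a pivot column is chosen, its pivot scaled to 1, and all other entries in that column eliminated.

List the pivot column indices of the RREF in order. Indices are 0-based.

pivot columns: 0, 1

pivot(0,0)=-2: scale R0 → (1, -1)
  clear (1,0): R1 −= (3)R0 → (0, 6)
pivot(1,1)=6: scale R1 → (0, 1)
  clear (0,1): R0 −= (-1)R1 → (1, 0)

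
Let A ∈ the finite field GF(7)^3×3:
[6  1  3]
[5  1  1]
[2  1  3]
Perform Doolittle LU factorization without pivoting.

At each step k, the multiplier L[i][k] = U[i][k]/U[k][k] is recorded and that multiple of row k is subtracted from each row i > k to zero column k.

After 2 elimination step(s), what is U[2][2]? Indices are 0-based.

U[2][2] = 1

[col 0] pivot 6
  R1 -= 2*R0 → (0, 6, 2)  (L[1][0] := 2)
  R2 -= 5*R0 → (0, 3, 2)  (L[2][0] := 5)
[col 1] pivot 6
  R2 -= 4*R1 → (0, 0, 1)  (L[2][1] := 4)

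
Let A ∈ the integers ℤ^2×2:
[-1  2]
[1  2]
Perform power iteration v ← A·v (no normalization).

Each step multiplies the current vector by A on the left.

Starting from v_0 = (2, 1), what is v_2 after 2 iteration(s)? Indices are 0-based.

v_2 = (8, 8)

v_0 = (2, 1).
v_1 = A·v_0 = (0, 4).
v_2 = A·v_1 = (8, 8).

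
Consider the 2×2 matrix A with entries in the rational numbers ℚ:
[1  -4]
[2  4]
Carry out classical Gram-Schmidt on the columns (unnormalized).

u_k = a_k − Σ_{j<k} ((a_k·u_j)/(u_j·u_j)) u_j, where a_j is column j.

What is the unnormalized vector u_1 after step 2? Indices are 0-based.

u_1 = (-24/5, 12/5)

Step 1: u_0 = a_0 = (1, 2).
Step 2: u_1 = a_1 − (4/5)·u_0 = (-24/5, 12/5).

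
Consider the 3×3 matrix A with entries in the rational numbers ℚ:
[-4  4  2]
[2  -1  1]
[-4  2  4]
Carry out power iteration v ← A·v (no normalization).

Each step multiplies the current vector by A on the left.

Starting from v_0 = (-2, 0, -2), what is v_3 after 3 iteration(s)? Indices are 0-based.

v_0 = (-2, 0, -2).
v_1 = A·v_0 = (4, -6, 0).
v_2 = A·v_1 = (-40, 14, -28).
v_3 = A·v_2 = (160, -122, 76).

v_3 = (160, -122, 76)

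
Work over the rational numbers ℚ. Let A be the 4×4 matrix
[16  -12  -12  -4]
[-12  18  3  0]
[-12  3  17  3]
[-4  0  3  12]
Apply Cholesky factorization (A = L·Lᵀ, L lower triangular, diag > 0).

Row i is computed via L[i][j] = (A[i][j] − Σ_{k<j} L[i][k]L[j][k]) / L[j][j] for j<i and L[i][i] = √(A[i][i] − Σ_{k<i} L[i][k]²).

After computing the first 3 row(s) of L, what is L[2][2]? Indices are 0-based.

L[2][2] = 2

Step 1: L[0][0] = √(16) = 4.
  L[1][0] = (-12) / L[0][0] = -3.
Step 2: L[1][1] = √(9) = 3.
  L[2][0] = (-12) / L[0][0] = -3.
  L[2][1] = (-6) / L[1][1] = -2.
Step 3: L[2][2] = √(4) = 2.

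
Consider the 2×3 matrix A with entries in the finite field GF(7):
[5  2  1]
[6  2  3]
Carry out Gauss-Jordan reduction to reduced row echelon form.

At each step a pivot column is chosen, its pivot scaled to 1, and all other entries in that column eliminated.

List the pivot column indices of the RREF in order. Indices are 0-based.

pivot columns: 0, 1

[1] R0 /= 5  ⇒  (1, 6, 3)
     R1 -= 6·R0  ⇒  (0, 1, 6)
[2] R1 /= 1  ⇒  (0, 1, 6)
     R0 -= 6·R1  ⇒  (1, 0, 2)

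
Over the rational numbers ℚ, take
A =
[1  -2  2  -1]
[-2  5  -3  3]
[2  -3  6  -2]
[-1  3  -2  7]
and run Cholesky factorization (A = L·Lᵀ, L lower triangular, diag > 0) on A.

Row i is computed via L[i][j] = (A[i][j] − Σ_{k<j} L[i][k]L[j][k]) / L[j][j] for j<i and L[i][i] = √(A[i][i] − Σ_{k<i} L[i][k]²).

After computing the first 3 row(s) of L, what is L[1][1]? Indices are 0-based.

L[1][1] = 1

Step 1: L[0][0] = √(1) = 1.
  L[1][0] = (-2) / L[0][0] = -2.
Step 2: L[1][1] = √(1) = 1.
  L[2][0] = (2) / L[0][0] = 2.
  L[2][1] = (1) / L[1][1] = 1.
Step 3: L[2][2] = √(1) = 1.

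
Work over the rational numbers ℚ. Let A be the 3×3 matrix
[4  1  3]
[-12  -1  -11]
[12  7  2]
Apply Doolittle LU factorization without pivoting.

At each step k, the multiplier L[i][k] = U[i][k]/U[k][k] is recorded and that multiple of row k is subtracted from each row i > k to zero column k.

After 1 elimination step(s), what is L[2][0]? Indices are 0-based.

[col 0] pivot 4
  R1 -= -3*R0 → (0, 2, -2)  (L[1][0] := -3)
  R2 -= 3*R0 → (0, 4, -7)  (L[2][0] := 3)

L[2][0] = 3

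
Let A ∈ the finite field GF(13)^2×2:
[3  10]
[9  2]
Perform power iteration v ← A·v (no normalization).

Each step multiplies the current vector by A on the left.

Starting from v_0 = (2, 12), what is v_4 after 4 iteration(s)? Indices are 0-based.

v_4 = (9, 5)

v_0 = (2, 12).
v_1 = A·v_0 = (9, 3).
v_2 = A·v_1 = (5, 9).
v_3 = A·v_2 = (1, 11).
v_4 = A·v_3 = (9, 5).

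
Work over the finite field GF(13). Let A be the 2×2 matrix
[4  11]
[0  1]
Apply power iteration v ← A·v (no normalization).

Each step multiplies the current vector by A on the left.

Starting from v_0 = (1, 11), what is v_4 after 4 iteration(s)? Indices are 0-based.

v_0 = (1, 11).
v_1 = A·v_0 = (8, 11).
v_2 = A·v_1 = (10, 11).
v_3 = A·v_2 = (5, 11).
v_4 = A·v_3 = (11, 11).

v_4 = (11, 11)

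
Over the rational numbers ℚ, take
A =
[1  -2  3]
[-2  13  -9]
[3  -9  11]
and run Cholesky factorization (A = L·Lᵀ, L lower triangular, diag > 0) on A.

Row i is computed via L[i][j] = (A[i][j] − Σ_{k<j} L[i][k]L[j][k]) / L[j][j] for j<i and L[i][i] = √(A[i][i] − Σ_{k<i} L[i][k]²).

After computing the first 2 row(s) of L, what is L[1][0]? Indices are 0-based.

L[1][0] = -2

Step 1: L[0][0] = √(1) = 1.
  L[1][0] = (-2) / L[0][0] = -2.
Step 2: L[1][1] = √(9) = 3.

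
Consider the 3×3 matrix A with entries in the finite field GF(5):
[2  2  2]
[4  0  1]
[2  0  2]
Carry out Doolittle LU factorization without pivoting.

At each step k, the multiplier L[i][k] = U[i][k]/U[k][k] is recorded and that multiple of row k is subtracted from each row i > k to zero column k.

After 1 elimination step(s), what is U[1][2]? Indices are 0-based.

U[1][2] = 2

k=0: U[0][0]=2
  eliminate (1,0): mult=2, new row 1: (0, 1, 2); set L[1][0]=2
  eliminate (2,0): mult=1, new row 2: (0, 3, 0); set L[2][0]=1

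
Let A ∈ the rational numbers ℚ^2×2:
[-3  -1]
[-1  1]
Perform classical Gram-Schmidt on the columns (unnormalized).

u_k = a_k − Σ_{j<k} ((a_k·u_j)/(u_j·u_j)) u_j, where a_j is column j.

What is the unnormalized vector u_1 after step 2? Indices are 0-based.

Step 1: u_0 = a_0 = (-3, -1).
Step 2: u_1 = a_1 − (1/5)·u_0 = (-2/5, 6/5).

u_1 = (-2/5, 6/5)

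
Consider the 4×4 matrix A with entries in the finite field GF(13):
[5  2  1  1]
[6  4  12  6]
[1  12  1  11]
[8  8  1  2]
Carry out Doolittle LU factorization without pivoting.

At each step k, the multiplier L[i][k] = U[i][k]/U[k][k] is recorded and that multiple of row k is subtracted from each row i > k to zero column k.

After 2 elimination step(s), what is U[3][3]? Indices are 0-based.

U[3][3] = 12

k=0: U[0][0]=5
  eliminate (1,0): mult=9, new row 1: (0, 12, 3, 10); set L[1][0]=9
  eliminate (2,0): mult=8, new row 2: (0, 9, 6, 3); set L[2][0]=8
  eliminate (3,0): mult=12, new row 3: (0, 10, 2, 3); set L[3][0]=12
k=1: U[1][1]=12
  eliminate (2,1): mult=4, new row 2: (0, 0, 7, 2); set L[2][1]=4
  eliminate (3,1): mult=3, new row 3: (0, 0, 6, 12); set L[3][1]=3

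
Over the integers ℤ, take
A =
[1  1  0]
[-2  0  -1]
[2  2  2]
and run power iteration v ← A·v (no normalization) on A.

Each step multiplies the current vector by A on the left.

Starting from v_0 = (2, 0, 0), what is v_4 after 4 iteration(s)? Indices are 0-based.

v_4 = (-10, 32, -44)

v_0 = (2, 0, 0).
v_1 = A·v_0 = (2, -4, 4).
v_2 = A·v_1 = (-2, -8, 4).
v_3 = A·v_2 = (-10, 0, -12).
v_4 = A·v_3 = (-10, 32, -44).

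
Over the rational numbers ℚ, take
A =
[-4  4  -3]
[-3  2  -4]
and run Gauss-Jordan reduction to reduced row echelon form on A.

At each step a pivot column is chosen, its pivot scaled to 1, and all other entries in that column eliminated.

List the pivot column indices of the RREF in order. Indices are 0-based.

pivot columns: 0, 1

pivot(0,0)=-4: scale R0 → (1, -1, 3/4)
  clear (1,0): R1 −= (-3)R0 → (0, -1, -7/4)
pivot(1,1)=-1: scale R1 → (0, 1, 7/4)
  clear (0,1): R0 −= (-1)R1 → (1, 0, 5/2)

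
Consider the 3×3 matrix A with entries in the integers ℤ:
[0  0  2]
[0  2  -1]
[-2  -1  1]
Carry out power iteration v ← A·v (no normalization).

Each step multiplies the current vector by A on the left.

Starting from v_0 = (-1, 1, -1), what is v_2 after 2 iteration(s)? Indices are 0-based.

v_0 = (-1, 1, -1).
v_1 = A·v_0 = (-2, 3, 0).
v_2 = A·v_1 = (0, 6, 1).

v_2 = (0, 6, 1)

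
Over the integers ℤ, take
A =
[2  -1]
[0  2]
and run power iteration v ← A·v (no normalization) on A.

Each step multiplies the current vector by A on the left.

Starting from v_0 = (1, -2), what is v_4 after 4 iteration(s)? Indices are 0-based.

v_0 = (1, -2).
v_1 = A·v_0 = (4, -4).
v_2 = A·v_1 = (12, -8).
v_3 = A·v_2 = (32, -16).
v_4 = A·v_3 = (80, -32).

v_4 = (80, -32)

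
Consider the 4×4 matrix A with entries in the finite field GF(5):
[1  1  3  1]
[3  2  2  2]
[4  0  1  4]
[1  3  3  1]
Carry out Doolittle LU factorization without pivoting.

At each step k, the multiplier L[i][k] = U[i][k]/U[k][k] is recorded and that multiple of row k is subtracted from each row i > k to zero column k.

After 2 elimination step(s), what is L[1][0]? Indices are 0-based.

L[1][0] = 3

Step 1: pivot at (0,0) is 1.
  row1 ← row1 − (3)·row0  ⇒  L[1][0]=3, U row1=(0, 4, 3, 4)
  row2 ← row2 − (4)·row0  ⇒  L[2][0]=4, U row2=(0, 1, 4, 0)
  row3 ← row3 − (1)·row0  ⇒  L[3][0]=1, U row3=(0, 2, 0, 0)
Step 2: pivot at (1,1) is 4.
  row2 ← row2 − (4)·row1  ⇒  L[2][1]=4, U row2=(0, 0, 2, 4)
  row3 ← row3 − (3)·row1  ⇒  L[3][1]=3, U row3=(0, 0, 1, 3)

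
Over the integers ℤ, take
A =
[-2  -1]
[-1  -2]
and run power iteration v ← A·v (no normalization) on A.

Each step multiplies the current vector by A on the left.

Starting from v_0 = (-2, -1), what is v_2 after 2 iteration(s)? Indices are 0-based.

v_2 = (-14, -13)

v_0 = (-2, -1).
v_1 = A·v_0 = (5, 4).
v_2 = A·v_1 = (-14, -13).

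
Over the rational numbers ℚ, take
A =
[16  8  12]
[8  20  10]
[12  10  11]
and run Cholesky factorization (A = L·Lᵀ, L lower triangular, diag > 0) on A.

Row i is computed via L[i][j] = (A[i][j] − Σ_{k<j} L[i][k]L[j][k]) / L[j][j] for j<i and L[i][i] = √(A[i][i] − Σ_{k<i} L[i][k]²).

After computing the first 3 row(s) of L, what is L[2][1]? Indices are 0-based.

L[2][1] = 1

Step 1: L[0][0] = √(16) = 4.
  L[1][0] = (8) / L[0][0] = 2.
Step 2: L[1][1] = √(16) = 4.
  L[2][0] = (12) / L[0][0] = 3.
  L[2][1] = (4) / L[1][1] = 1.
Step 3: L[2][2] = √(1) = 1.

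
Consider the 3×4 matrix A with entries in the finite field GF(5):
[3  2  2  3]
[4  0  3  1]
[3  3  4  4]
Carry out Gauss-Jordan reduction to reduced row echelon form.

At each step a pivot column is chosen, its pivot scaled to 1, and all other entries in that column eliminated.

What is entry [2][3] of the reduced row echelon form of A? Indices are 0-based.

step 1: normalize row 0 (÷3) = (1, 4, 4, 1)
  row 1: subtract 4×row0 = (0, 4, 2, 2)
  row 2: subtract 3×row0 = (0, 1, 2, 1)
step 2: normalize row 1 (÷4) = (0, 1, 3, 3)
  row 0: subtract 4×row1 = (1, 0, 2, 4)
  row 2: subtract 1×row1 = (0, 0, 4, 3)
step 3: normalize row 2 (÷4) = (0, 0, 1, 2)
  row 0: subtract 2×row2 = (1, 0, 0, 0)
  row 1: subtract 3×row2 = (0, 1, 0, 2)

M[2][3] = 2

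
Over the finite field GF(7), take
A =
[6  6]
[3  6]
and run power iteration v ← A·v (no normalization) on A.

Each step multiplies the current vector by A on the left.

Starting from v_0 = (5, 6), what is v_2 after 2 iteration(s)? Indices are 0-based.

v_0 = (5, 6).
v_1 = A·v_0 = (3, 2).
v_2 = A·v_1 = (2, 0).

v_2 = (2, 0)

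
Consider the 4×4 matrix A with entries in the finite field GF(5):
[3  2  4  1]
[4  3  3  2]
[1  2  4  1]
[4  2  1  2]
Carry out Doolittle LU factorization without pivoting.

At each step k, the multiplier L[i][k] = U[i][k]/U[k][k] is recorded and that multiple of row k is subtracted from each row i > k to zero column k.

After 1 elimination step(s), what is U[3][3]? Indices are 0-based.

k=0: U[0][0]=3
  eliminate (1,0): mult=3, new row 1: (0, 2, 1, 4); set L[1][0]=3
  eliminate (2,0): mult=2, new row 2: (0, 3, 1, 4); set L[2][0]=2
  eliminate (3,0): mult=3, new row 3: (0, 1, 4, 4); set L[3][0]=3

U[3][3] = 4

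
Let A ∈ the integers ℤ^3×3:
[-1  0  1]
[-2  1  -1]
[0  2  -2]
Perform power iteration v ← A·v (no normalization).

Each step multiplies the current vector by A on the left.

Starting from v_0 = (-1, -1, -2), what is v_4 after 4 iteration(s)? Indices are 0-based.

v_4 = (3, -5, -14)

v_0 = (-1, -1, -2).
v_1 = A·v_0 = (-1, 3, 2).
v_2 = A·v_1 = (3, 3, 2).
v_3 = A·v_2 = (-1, -5, 2).
v_4 = A·v_3 = (3, -5, -14).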